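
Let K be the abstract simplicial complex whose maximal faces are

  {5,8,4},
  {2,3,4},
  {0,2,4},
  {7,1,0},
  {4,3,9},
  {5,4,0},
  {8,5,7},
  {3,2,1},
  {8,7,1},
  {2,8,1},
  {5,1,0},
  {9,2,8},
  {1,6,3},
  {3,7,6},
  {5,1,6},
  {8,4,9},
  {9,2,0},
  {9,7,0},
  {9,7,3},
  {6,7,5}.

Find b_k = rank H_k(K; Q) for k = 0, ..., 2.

b_0 = 1, b_1 = 1, b_2 = 0.

We work with the vertex ordering 0 < 1 < 2 < 3 < 4 < 5 < 6 < 7 < 8 < 9. The simplices of K, each written with vertices in increasing order, are:

  0-simplices (10): [0], [1], [2], [3], [4], [5], [6], [7], [8], [9]
  1-simplices (30): (30 of them)
  2-simplices (20): (20 of them)

giving chain groups C_0 ≅ Z^10, C_1 ≅ Z^30, C_2 ≅ Z^20.

The boundary map ∂_1: C_1 → C_0 sends each edge [p,q] (with p < q) to q − p.
The 10×30 boundary matrix has rank 9 and Smith normal form diag(1,1,1,1,1,1,1,1,1).

∂_2: C_2 → C_1 maps a triangle to the signed sum of its edges. For instance
  ∂[0,2,4] = [2,4] − [0,4] + [0,2],
  ∂[5,6,7] = [6,7] − [5,7] + [5,6].
As a 30×20 matrix over Z this has rank 20, with invariant factors (1,1,1,1,1,1,1,1,1,1,1,1,1,1,1,1,1,1,1,2).

From H_k ≅ ker(∂_k) / im(∂_{k+1}) we obtain:

  H_0: rank C_0 − rank ∂_1 = 10 − 9 = 1, and the invariant factors of ∂_1 are all 1, so H_0 = Z.
  H_1: rank ker ∂_1 − rank ∂_2 = (30 − 9) − 20 = 1, and ∂_2 has invariant factor 2 > 1, so H_1 = Z ⊕ Z/2Z.
  H_2: rank ker ∂_2 − rank ∂_3 = (20 − 20) − 0 = 0, and there is no ∂_3, so H_2 = 0.

As a check, the Euler characteristic is 10 − 30 + 20 = 0, which agrees with 1 − 1 + 0 = 0.

Hence the Betti numbers are b_0 = 1, b_1 = 1, b_2 = 0.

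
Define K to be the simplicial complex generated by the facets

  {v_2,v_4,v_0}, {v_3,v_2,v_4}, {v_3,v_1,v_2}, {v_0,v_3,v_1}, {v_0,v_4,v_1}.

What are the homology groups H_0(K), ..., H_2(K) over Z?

We work with the vertex ordering v_0 < v_1 < v_2 < v_3 < v_4. The simplices of K, each written with vertices in increasing order, are:

  0-simplices (5): [v_0], [v_1], [v_2], [v_3], [v_4]
  1-simplices (10): [v_0,v_1], [v_0,v_2], [v_0,v_3], [v_0,v_4], [v_1,v_2], [v_1,v_3], [v_1,v_4], [v_2,v_3], [v_2,v_4], [v_3,v_4]
  2-simplices (5): [v_0,v_1,v_3], [v_0,v_1,v_4], [v_0,v_2,v_4], [v_1,v_2,v_3], [v_2,v_3,v_4]

Hence C_0 ≅ Z^5, C_1 ≅ Z^10, C_2 ≅ Z^5.

The boundary map ∂_1: C_1 → C_0 sends each edge [p,q] (with p < q) to q − p.
This gives a 5×10 integer matrix of rank 4; reducing to Smith normal form yields diagonal entries (1,1,1,1).

∂_2: C_2 → C_1 sends each 2-simplex [p,q,r] to [q,r] − [p,r] + [p,q]. For instance
  ∂[v_0,v_2,v_4] = [v_2,v_4] − [v_0,v_4] + [v_0,v_2],
  ∂[v_0,v_1,v_4] = [v_1,v_4] − [v_0,v_4] + [v_0,v_1].
The resulting 10×5 matrix has rank 5, and its Smith normal form has invariant factors (1,1,1,1,1).

From H_k ≅ ker(∂_k) / im(∂_{k+1}) we obtain:

  H_0: rank C_0 − rank ∂_1 = 5 − 4 = 1, and the invariant factors of ∂_1 are all 1, so H_0 ≅ Z.
  H_1: rank ker ∂_1 − rank ∂_2 = (10 − 4) − 5 = 1, and the invariant factors of ∂_2 are all 1, so H_1 ≅ Z.
  H_2: rank ker ∂_2 − rank ∂_3 = (5 − 5) − 0 = 0, and there is no ∂_3, so H_2 ≅ 0.

(K is a triangulation of the Möbius band.)

H_0 = Z,  H_1 = Z,  H_2 = 0.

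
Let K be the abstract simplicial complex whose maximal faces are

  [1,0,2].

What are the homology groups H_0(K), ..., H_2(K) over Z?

H_0 = Z,  H_1 = 0,  H_2 = 0.

Order the vertices as 0 < 1 < 2. Listing each simplex with vertices in this order, K has dimension 2 with simplices:

  0-simplices (3): [0], [1], [2]
  1-simplices (3): [0,1], [0,2], [1,2]
  2-simplices (1): [0,1,2]

Hence C_0 ≅ Z^3, C_1 ≅ Z^3, C_2 ≅ Z^1.

The boundary map ∂_1: C_1 → C_0 sends each edge [p,q] (with p < q) to q − p. For instance
  ∂[0,1] = [1] − [0].
The 3×3 boundary matrix has rank 2 and Smith normal form diag(1,1).

Boundary ∂_2: C_2 → C_1 acts by ∂[p,q,r] = [q,r] − [p,r] + [p,q]. For instance
  ∂[0,1,2] = [1,2] − [0,2] + [0,1].
The 3×1 boundary matrix has rank 1 and Smith normal form diag(1).

Reading off H_k = ker ∂_k / im ∂_{k+1}:

  H_0: rank C_0 − rank ∂_1 = 3 − 2 = 1, and the invariant factors of ∂_1 are all 1, so H_0 = Z.
  H_1: rank ker ∂_1 − rank ∂_2 = (3 − 2) − 1 = 0, and the invariant factors of ∂_2 are all 1, so H_1 = 0.
  H_2: rank ker ∂_2 − rank ∂_3 = (1 − 1) − 0 = 0, and there is no ∂_3, so H_2 = 0.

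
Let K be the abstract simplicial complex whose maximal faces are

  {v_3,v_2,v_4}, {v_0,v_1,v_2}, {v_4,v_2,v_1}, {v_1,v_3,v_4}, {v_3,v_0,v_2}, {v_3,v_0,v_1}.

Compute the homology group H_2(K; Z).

K has 5 vertices, 9 edges, 6 triangles.
rank ∂_2 = 5, rank ∂_3 = 0 ⇒ b_2 = 6 − 5 − 0 = 1. So H_2 = Z.

H_2 ≅ Z.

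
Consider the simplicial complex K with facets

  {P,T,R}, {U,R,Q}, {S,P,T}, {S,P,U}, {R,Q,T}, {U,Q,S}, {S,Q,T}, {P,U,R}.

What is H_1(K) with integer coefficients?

H_1 ≅ 0.

Fix the vertex order P < Q < R < S < T < U and write every simplex with vertices in increasing order. Then dim K = 2 and the simplices of K are:

  0-simplices (6): P, Q, R, S, T, U
  1-simplices (12): PR, PS, PT, PU, QR, QS, QT, QU, RT, RU, ST, SU
  2-simplices (8): PRT, PRU, PST, PSU, QRT, QRU, QST, QSU

so the chain groups are C_0 ≅ Z^6, C_1 ≅ Z^12, C_2 ≅ Z^8.

∂_1: C_1 → C_0 sends each edge [p,q] (with p < q) to q − p.
The resulting 6×12 matrix has rank 5, and its Smith normal form has invariant factors (1,1,1,1,1).

The boundary map ∂_2: C_2 → C_1 maps a triangle to the signed sum of its edges. For instance
  ∂QST = ST − QT + QS,
  ∂PRT = RT − PT + PR.
This gives a 12×8 integer matrix of rank 7; reducing to Smith normal form yields diagonal entries (1,1,1,1,1,1,1).

Now H_k = ker ∂_k / im ∂_{k+1}, so:

  H_1: rank ker ∂_1 − rank ∂_2 = (12 − 5) − 7 = 0, and the invariant factors of ∂_2 are all 1, so H_1 = 0.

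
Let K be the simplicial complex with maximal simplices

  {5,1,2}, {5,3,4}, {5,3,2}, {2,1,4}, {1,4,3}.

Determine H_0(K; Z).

H_0 = Z.

Fix the vertex order 1 < 2 < 3 < 4 < 5 and write every simplex with vertices in increasing order. Then dim K = 2 and the simplices of K are:

  0-simplices (5): [1], [2], [3], [4], [5]
  1-simplices (10): [1,2], [1,3], [1,4], [1,5], [2,3], [2,4], [2,5], [3,4], [3,5], [4,5]
  2-simplices (5): [1,2,4], [1,2,5], [1,3,4], [2,3,5], [3,4,5]

so the chain groups are C_0 ≅ Z^5, C_1 ≅ Z^10, C_2 ≅ Z^5.

The boundary map ∂_1: C_1 → C_0 is given by ∂[p,q] = [q] − [p]. For instance
  ∂[1,5] = [5] − [1].
The resulting 5×10 matrix has rank 4, and its Smith normal form has invariant factors (1,1,1,1).

∂_2: C_2 → C_1 acts by ∂[p,q,r] = [q,r] − [p,r] + [p,q]. For instance
  ∂[1,2,4] = [2,4] − [1,4] + [1,2],
  ∂[1,2,5] = [2,5] − [1,5] + [1,2].
The resulting 10×5 matrix has rank 5, and its Smith normal form has invariant factors (1,1,1,1,1).

Computing H_k = (kernel of ∂_k) / (image of ∂_{k+1}):

  H_0: rank C_0 − rank ∂_1 = 5 − 4 = 1, and the invariant factors of ∂_1 are all 1, so H_0 ≅ Z.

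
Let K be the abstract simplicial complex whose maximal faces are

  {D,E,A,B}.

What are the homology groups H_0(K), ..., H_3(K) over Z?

H_0 = Z,  H_1 = 0,  H_2 = 0,  H_3 = 0.

We work with the vertex ordering A < B < D < E. The simplices of K, each written with vertices in increasing order, are:

  0-simplices (4): A, B, D, E
  1-simplices (6): AB, AD, AE, BD, BE, DE
  2-simplices (4): ABD, ABE, ADE, BDE
  3-simplices (1): ABDE

Hence C_0 ≅ Z^4, C_1 ≅ Z^6, C_2 ≅ Z^4, C_3 ≅ Z^1.

Boundary ∂_1: C_1 → C_0 sends each edge [p,q] (with p < q) to q − p. For instance
  ∂BD = D − B.
This gives a 4×6 integer matrix of rank 3; reducing to Smith normal form yields diagonal entries (1,1,1).

Boundary ∂_2: C_2 → C_1 maps a triangle to the signed sum of its edges. For instance
  ∂ADE = DE − AE + AD,
  ∂ABD = BD − AD + AB.
The 6×4 boundary matrix has rank 3 and Smith normal form diag(1,1,1).

Boundary ∂_3: C_3 → C_2 sends each 3-simplex σ to the alternating sum Σ_i (−1)^i (σ with its i-th vertex removed). For instance
  ∂ABDE = BDE − ADE + ABE − ABD.
The resulting 4×1 matrix has rank 1, and its Smith normal form has invariant factors (1).

From H_k ≅ ker(∂_k) / im(∂_{k+1}) we obtain:

  H_0: rank C_0 − rank ∂_1 = 4 − 3 = 1, and the invariant factors of ∂_1 are all 1, so H_0 = Z.
  H_1: rank ker ∂_1 − rank ∂_2 = (6 − 3) − 3 = 0, and the invariant factors of ∂_2 are all 1, so H_1 = 0.
  H_2: rank ker ∂_2 − rank ∂_3 = (4 − 3) − 1 = 0, and the invariant factors of ∂_3 are all 1, so H_2 = 0.
  H_3: rank ker ∂_3 − rank ∂_4 = (1 − 1) − 0 = 0, and there is no ∂_4, so H_3 = 0.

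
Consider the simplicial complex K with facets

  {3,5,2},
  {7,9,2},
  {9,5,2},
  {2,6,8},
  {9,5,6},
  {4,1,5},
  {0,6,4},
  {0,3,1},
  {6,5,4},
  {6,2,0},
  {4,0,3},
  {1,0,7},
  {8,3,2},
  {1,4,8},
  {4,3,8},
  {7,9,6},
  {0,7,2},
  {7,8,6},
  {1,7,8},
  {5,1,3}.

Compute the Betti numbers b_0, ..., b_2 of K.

We work with the vertex ordering 0 < 1 < 2 < 3 < 4 < 5 < 6 < 7 < 8 < 9. The simplices of K, each written with vertices in increasing order, are:

  0-simplices (10): [0], [1], [2], [3], [4], [5], [6], [7], [8], [9]
  1-simplices (30): (30 of them)
  2-simplices (20): (20 of them)

giving chain groups C_0 ≅ Z^10, C_1 ≅ Z^30, C_2 ≅ Z^20.

∂_1: C_1 → C_0 maps an edge to its endpoints' difference, ∂[p,q] = q − p. For instance
  ∂[3,4] = [4] − [3].
The resulting 10×30 matrix has rank 9, and its Smith normal form has invariant factors (1,1,1,1,1,1,1,1,1).

The boundary map ∂_2: C_2 → C_1 acts by ∂[p,q,r] = [q,r] − [p,r] + [p,q]. For instance
  ∂[0,4,6] = [4,6] − [0,6] + [0,4],
  ∂[0,2,6] = [2,6] − [0,6] + [0,2].
The resulting 30×20 matrix has rank 20, and its Smith normal form has invariant factors (1,1,1,1,1,1,1,1,1,1,1,1,1,1,1,1,1,1,1,2).

Computing H_k = (kernel of ∂_k) / (image of ∂_{k+1}):

  H_0: rank C_0 − rank ∂_1 = 10 − 9 = 1, and the invariant factors of ∂_1 are all 1, so H_0 ≅ Z.
  H_1: rank ker ∂_1 − rank ∂_2 = (30 − 9) − 20 = 1, and ∂_2 has invariant factor 2 > 1, so H_1 ≅ Z ⊕ Z/2Z.
  H_2: rank ker ∂_2 − rank ∂_3 = (20 − 20) − 0 = 0, and there is no ∂_3, so H_2 ≅ 0.

Hence the Betti numbers are b_0 = 1, b_1 = 1, b_2 = 0.

b_0 = 1, b_1 = 1, b_2 = 0.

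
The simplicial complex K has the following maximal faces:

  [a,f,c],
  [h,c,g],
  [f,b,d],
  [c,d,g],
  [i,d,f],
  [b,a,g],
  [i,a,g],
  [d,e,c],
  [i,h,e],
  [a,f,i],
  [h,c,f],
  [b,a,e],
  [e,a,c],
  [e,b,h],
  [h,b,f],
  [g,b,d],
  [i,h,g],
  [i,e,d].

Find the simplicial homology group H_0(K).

H_0 = Z.

Fix the vertex order a < b < c < d < e < f < g < h < i and write every simplex with vertices in increasing order. Then dim K = 2 and the simplices of K are:

  0-simplices (9): a, b, c, d, e, f, g, h, i
  1-simplices (27): ab, ac, ae, af, ag, ai, bd, be, bf, bg, bh, cd, ce, cf, cg, ch, de, df, dg, di, eh, ei, fh, fi, gh, gi, hi
  2-simplices (18): abe, abg, ace, acf, afi, agi, bdf, bdg, beh, bfh, cde, cdg, cfh, cgh, dei, dfi, ehi, ghi

so the chain groups are C_0 ≅ Z^9, C_1 ≅ Z^27, C_2 ≅ Z^18.

∂_1: C_1 → C_0 maps an edge to its endpoints' difference, ∂[p,q] = q − p. For instance
  ∂bd = d − b.
As a 9×27 matrix over Z this has rank 8, with invariant factors (1,1,1,1,1,1,1,1).

Boundary ∂_2: C_2 → C_1 maps a triangle to the signed sum of its edges. For instance
  ∂dei = ei − di + de,
  ∂cgh = gh − ch + cg.
The resulting 27×18 matrix has rank 17, and its Smith normal form has invariant factors (1,1,1,1,1,1,1,1,1,1,1,1,1,1,1,1,1).

From H_k ≅ ker(∂_k) / im(∂_{k+1}) we obtain:

  H_0: rank C_0 − rank ∂_1 = 9 − 8 = 1, and the invariant factors of ∂_1 are all 1, so H_0 = Z.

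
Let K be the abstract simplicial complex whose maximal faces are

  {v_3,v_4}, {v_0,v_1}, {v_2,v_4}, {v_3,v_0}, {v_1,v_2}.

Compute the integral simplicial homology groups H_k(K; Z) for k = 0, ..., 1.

H_0 = Z,  H_1 = Z.

K has 5 vertices, 5 edges.
rank ∂_0 = 0, rank ∂_1 = 4 ⇒ b_0 = 5 − 0 − 4 = 1; all invariant factors of ∂_1 are 1 so no torsion. So H_0 = Z.
rank ∂_1 = 4, rank ∂_2 = 0 ⇒ b_1 = 5 − 4 − 0 = 1. So H_1 = Z.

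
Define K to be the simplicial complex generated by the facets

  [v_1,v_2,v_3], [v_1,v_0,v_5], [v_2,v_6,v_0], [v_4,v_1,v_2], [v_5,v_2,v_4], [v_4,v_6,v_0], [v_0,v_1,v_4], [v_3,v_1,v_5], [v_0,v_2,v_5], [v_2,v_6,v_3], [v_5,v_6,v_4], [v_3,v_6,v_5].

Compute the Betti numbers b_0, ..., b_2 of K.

Fix the vertex order v_0 < v_1 < v_2 < v_3 < v_4 < v_5 < v_6 and write every simplex with vertices in increasing order. Then dim K = 2 and the simplices of K are:

  0-simplices (7): [v_0], [v_1], [v_2], [v_3], [v_4], [v_5], [v_6]
  1-simplices (18): (18 of them)
  2-simplices (12): (12 of them)

so the chain groups are C_0 ≅ Z^7, C_1 ≅ Z^18, C_2 ≅ Z^12.

∂_1: C_1 → C_0 sends each edge [p,q] (with p < q) to q − p. For instance
  ∂[v_5,v_6] = [v_6] − [v_5].
The 7×18 boundary matrix has rank 6 and Smith normal form diag(1,1,1,1,1,1).

∂_2: C_2 → C_1 maps a triangle to the signed sum of its edges. For instance
  ∂[v_2,v_4,v_5] = [v_4,v_5] − [v_2,v_5] + [v_2,v_4],
  ∂[v_3,v_5,v_6] = [v_5,v_6] − [v_3,v_6] + [v_3,v_5].
This gives a 18×12 integer matrix of rank 12; reducing to Smith normal form yields diagonal entries (1,1,1,1,1,1,1,1,1,1,1,2).

Now H_k = ker ∂_k / im ∂_{k+1}, so:

  H_0: rank C_0 − rank ∂_1 = 7 − 6 = 1, and the invariant factors of ∂_1 are all 1, so H_0 = Z.
  H_1: rank ker ∂_1 − rank ∂_2 = (18 − 6) − 12 = 0, and ∂_2 has invariant factor 2 > 1, so H_1 = Z/2Z.
  H_2: rank ker ∂_2 − rank ∂_3 = (12 − 12) − 0 = 0, and there is no ∂_3, so H_2 = 0.

As a check, the Euler characteristic is 7 − 18 + 12 = 1, which agrees with 1 − 0 + 0 = 1.

Hence the Betti numbers are b_0 = 1, b_1 = 0, b_2 = 0.

b_0 = 1, b_1 = 0, b_2 = 0.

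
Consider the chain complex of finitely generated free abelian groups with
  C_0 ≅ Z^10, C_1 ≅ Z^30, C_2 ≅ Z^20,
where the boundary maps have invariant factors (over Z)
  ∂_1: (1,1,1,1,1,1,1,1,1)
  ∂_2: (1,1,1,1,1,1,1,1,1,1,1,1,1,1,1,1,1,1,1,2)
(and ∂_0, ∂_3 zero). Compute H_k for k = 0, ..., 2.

H_0 ≅ Z,  H_1 ≅ Z ⊕ Z_2,  H_2 = 0.

H_0: b_0 = 10 − 0 − 9 = 1; torsion from ∂_1 factors > 1: none. So H_0 ≅ Z.
H_1: b_1 = 30 − 9 − 20 = 1; torsion from ∂_2 factors > 1: [2]. So H_1 ≅ Z ⊕ Z_2.
H_2: b_2 = 20 − 20 − 0 = 0; torsion from ∂_3 factors > 1: none. So H_2 ≅ 0.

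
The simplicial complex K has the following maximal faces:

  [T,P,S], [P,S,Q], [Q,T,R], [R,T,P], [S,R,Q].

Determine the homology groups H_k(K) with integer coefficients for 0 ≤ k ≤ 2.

Order the vertices as P < Q < R < S < T. Listing each simplex with vertices in this order, K has dimension 2 with simplices:

  0-simplices (5): P, Q, R, S, T
  1-simplices (10): PQ, PR, PS, PT, QR, QS, QT, RS, RT, ST
  2-simplices (5): PQS, PRT, PST, QRS, QRT

so the chain groups are C_0 ≅ Z^5, C_1 ≅ Z^10, C_2 ≅ Z^5.

Boundary ∂_1: C_1 → C_0 is given by ∂[p,q] = [q] − [p].
The resulting 5×10 matrix has rank 4, and its Smith normal form has invariant factors (1,1,1,1).

Boundary ∂_2: C_2 → C_1 acts by ∂[p,q,r] = [q,r] − [p,r] + [p,q]. For instance
  ∂PRT = RT − PT + PR,
  ∂QRS = RS − QS + QR.
This gives a 10×5 integer matrix of rank 5; reducing to Smith normal form yields diagonal entries (1,1,1,1,1).

Now H_k = ker ∂_k / im ∂_{k+1}, so:

  H_0: rank C_0 − rank ∂_1 = 5 − 4 = 1, and the invariant factors of ∂_1 are all 1, so H_0 ≅ Z.
  H_1: rank ker ∂_1 − rank ∂_2 = (10 − 4) − 5 = 1, and the invariant factors of ∂_2 are all 1, so H_1 ≅ Z.
  H_2: rank ker ∂_2 − rank ∂_3 = (5 − 5) − 0 = 0, and there is no ∂_3, so H_2 ≅ 0.

(K is a triangulation of the Möbius band.)

H_0 = Z,  H_1 = Z,  H_2 = 0.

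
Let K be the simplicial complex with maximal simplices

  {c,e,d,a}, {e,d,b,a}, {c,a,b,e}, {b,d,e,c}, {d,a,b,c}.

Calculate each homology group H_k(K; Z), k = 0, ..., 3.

We work with the vertex ordering a < b < c < d < e. The simplices of K, each written with vertices in increasing order, are:

  0-simplices (5): a, b, c, d, e
  1-simplices (10): ab, ac, ad, ae, bc, bd, be, cd, ce, de
  2-simplices (10): abc, abd, abe, acd, ace, ade, bcd, bce, bde, cde
  3-simplices (5): abcd, abce, abde, acde, bcde

Hence C_0 ≅ Z^5, C_1 ≅ Z^10, C_2 ≅ Z^10, C_3 ≅ Z^5.

The boundary map ∂_1: C_1 → C_0 is given by ∂[p,q] = [q] − [p].
The 5×10 boundary matrix has rank 4 and Smith normal form diag(1,1,1,1).

The boundary map ∂_2: C_2 → C_1 acts by ∂[p,q,r] = [q,r] − [p,r] + [p,q]. For instance
  ∂abe = be − ae + ab,
  ∂ace = ce − ae + ac.
As a 10×10 matrix over Z this has rank 6, with invariant factors (1,1,1,1,1,1).

Boundary ∂_3: C_3 → C_2 sends each 3-simplex σ to the alternating sum Σ_i (−1)^i (σ with its i-th vertex removed). For instance
  ∂bcde = cde − bde + bce − bcd,
  ∂abde = bde − ade + abe − abd.
The resulting 10×5 matrix has rank 4, and its Smith normal form has invariant factors (1,1,1,1).

Computing H_k = (kernel of ∂_k) / (image of ∂_{k+1}):

  H_0: rank C_0 − rank ∂_1 = 5 − 4 = 1, and the invariant factors of ∂_1 are all 1, so H_0 = Z.
  H_1: rank ker ∂_1 − rank ∂_2 = (10 − 4) − 6 = 0, and the invariant factors of ∂_2 are all 1, so H_1 = 0.
  H_2: rank ker ∂_2 − rank ∂_3 = (10 − 6) − 4 = 0, and the invariant factors of ∂_3 are all 1, so H_2 = 0.
  H_3: rank ker ∂_3 − rank ∂_4 = (5 − 4) − 0 = 1, and there is no ∂_4, so H_3 = Z.

As a check, the Euler characteristic is 5 − 10 + 10 − 5 = 0, which agrees with 1 − 0 + 0 − 1 = 0.
(K is a triangulation of the 3-sphere S^3.)

H_0 = Z,  H_1 = 0,  H_2 = 0,  H_3 = Z.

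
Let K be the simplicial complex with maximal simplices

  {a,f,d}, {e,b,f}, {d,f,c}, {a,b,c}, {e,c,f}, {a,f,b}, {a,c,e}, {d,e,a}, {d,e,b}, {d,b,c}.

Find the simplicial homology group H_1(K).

H_1 ≅ Z_2.

We work with the vertex ordering a < b < c < d < e < f. The simplices of K, each written with vertices in increasing order, are:

  0-simplices (6): a, b, c, d, e, f
  1-simplices (15): ab, ac, ad, ae, af, bc, bd, be, bf, cd, ce, cf, de, df, ef
  2-simplices (10): abc, abf, ace, ade, adf, bcd, bde, bef, cdf, cef

giving chain groups C_0 ≅ Z^6, C_1 ≅ Z^15, C_2 ≅ Z^10.

Boundary ∂_1: C_1 → C_0 maps an edge to its endpoints' difference, ∂[p,q] = q − p. For instance
  ∂cd = d − c.
The resulting 6×15 matrix has rank 5, and its Smith normal form has invariant factors (1,1,1,1,1).

Boundary ∂_2: C_2 → C_1 maps a triangle to the signed sum of its edges. For instance
  ∂cdf = df − cf + cd,
  ∂ade = de − ae + ad.
The 15×10 boundary matrix has rank 10 and Smith normal form diag(1,1,1,1,1,1,1,1,1,2).

From H_k ≅ ker(∂_k) / im(∂_{k+1}) we obtain:

  H_1: rank ker ∂_1 − rank ∂_2 = (15 − 5) − 10 = 0, and ∂_2 has invariant factor 2 > 1, so H_1 ≅ Z_2.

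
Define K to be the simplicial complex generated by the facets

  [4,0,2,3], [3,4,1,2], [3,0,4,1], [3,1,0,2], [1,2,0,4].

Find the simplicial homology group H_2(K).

H_2 ≅ 0.

Order the vertices as 0 < 1 < 2 < 3 < 4. Listing each simplex with vertices in this order, K has dimension 3 with simplices:

  0-simplices (5): [0], [1], [2], [3], [4]
  1-simplices (10): [0,1], [0,2], [0,3], [0,4], [1,2], [1,3], [1,4], [2,3], [2,4], [3,4]
  2-simplices (10): [0,1,2], [0,1,3], [0,1,4], [0,2,3], [0,2,4], [0,3,4], [1,2,3], [1,2,4], [1,3,4], [2,3,4]
  3-simplices (5): [0,1,2,3], [0,1,2,4], [0,1,3,4], [0,2,3,4], [1,2,3,4]

so the chain groups are C_0 ≅ Z^5, C_1 ≅ Z^10, C_2 ≅ Z^10, C_3 ≅ Z^5.

∂_1: C_1 → C_0 sends each edge [p,q] (with p < q) to q − p. For instance
  ∂[0,2] = [2] − [0].
The 5×10 boundary matrix has rank 4 and Smith normal form diag(1,1,1,1).

The boundary map ∂_2: C_2 → C_1 acts by ∂[p,q,r] = [q,r] − [p,r] + [p,q]. For instance
  ∂[0,2,4] = [2,4] − [0,4] + [0,2],
  ∂[1,3,4] = [3,4] − [1,4] + [1,3].
As a 10×10 matrix over Z this has rank 6, with invariant factors (1,1,1,1,1,1).

Boundary ∂_3: C_3 → C_2 sends each 3-simplex σ to the alternating sum Σ_i (−1)^i (σ with its i-th vertex removed). For instance
  ∂[0,1,2,4] = [1,2,4] − [0,2,4] + [0,1,4] − [0,1,2],
  ∂[0,1,2,3] = [1,2,3] − [0,2,3] + [0,1,3] − [0,1,2].
This gives a 10×5 integer matrix of rank 4; reducing to Smith normal form yields diagonal entries (1,1,1,1).

Reading off H_k = ker ∂_k / im ∂_{k+1}:

  H_2: rank ker ∂_2 − rank ∂_3 = (10 − 6) − 4 = 0, and the invariant factors of ∂_3 are all 1, so H_2 ≅ 0.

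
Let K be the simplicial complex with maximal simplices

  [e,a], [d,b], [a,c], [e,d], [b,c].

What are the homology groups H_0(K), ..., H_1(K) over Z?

We work with the vertex ordering a < b < c < d < e. The simplices of K, each written with vertices in increasing order, are:

  0-simplices (5): a, b, c, d, e
  1-simplices (5): ac, ae, bc, bd, de

Hence C_0 ≅ Z^5, C_1 ≅ Z^5.

The boundary map ∂_1: C_1 → C_0 maps an edge to its endpoints' difference, ∂[p,q] = q − p. For instance
  ∂ac = c − a.
This gives a 5×5 integer matrix of rank 4; reducing to Smith normal form yields diagonal entries (1,1,1,1).

Reading off H_k = ker ∂_k / im ∂_{k+1}:

  H_0: rank C_0 − rank ∂_1 = 5 − 4 = 1, and the invariant factors of ∂_1 are all 1, so H_0 ≅ Z.
  H_1: rank ker ∂_1 − rank ∂_2 = (5 − 4) − 0 = 1, and there is no ∂_2, so H_1 ≅ Z.

As a check, the Euler characteristic is 5 − 5 = 0, which agrees with 1 − 1 = 0.
(K is a triangulation of the circle S^1.)

H_0 = Z,  H_1 = Z.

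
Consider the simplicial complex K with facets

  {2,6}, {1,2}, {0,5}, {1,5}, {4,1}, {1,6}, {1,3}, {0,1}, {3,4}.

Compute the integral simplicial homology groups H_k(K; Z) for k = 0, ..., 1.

Take the total order 0 < 1 < 2 < 3 < 4 < 5 < 6 on the vertex set. Then K (dimension 1) consists of the simplices:

  0-simplices (7): [0], [1], [2], [3], [4], [5], [6]
  1-simplices (9): [0,1], [0,5], [1,2], [1,3], [1,4], [1,5], [1,6], [2,6], [3,4]

giving chain groups C_0 ≅ Z^7, C_1 ≅ Z^9.

Boundary ∂_1: C_1 → C_0 maps an edge to its endpoints' difference, ∂[p,q] = q − p. For instance
  ∂[0,1] = [1] − [0].
The 7×9 boundary matrix has rank 6 and Smith normal form diag(1,1,1,1,1,1).

From H_k ≅ ker(∂_k) / im(∂_{k+1}) we obtain:

  H_0: rank C_0 − rank ∂_1 = 7 − 6 = 1, and the invariant factors of ∂_1 are all 1, so H_0 ≅ Z.
  H_1: rank ker ∂_1 − rank ∂_2 = (9 − 6) − 0 = 3, and there is no ∂_2, so H_1 ≅ Z^3.

H_0 = Z,  H_1 = Z^3.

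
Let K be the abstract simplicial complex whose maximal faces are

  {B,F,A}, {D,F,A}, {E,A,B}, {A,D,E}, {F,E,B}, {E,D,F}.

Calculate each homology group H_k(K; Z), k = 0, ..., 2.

H_0 ≅ Z,  H_1 = 0,  H_2 ≅ Z.

K has 5 vertices, 9 edges, 6 triangles.
rank ∂_0 = 0, rank ∂_1 = 4 ⇒ b_0 = 5 − 0 − 4 = 1; all invariant factors of ∂_1 are 1 so no torsion. So H_0 ≅ Z.
rank ∂_1 = 4, rank ∂_2 = 5 ⇒ b_1 = 9 − 4 − 5 = 0; all invariant factors of ∂_2 are 1 so no torsion. So H_1 ≅ 0.
rank ∂_2 = 5, rank ∂_3 = 0 ⇒ b_2 = 6 − 5 − 0 = 1. So H_2 ≅ Z.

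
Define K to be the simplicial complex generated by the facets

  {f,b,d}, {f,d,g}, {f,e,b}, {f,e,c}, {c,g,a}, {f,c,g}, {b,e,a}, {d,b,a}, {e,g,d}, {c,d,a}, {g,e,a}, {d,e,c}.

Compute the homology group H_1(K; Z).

H_1 = Z/2.

Fix the vertex order a < b < c < d < e < f < g and write every simplex with vertices in increasing order. Then dim K = 2 and the simplices of K are:

  0-simplices (7): a, b, c, d, e, f, g
  1-simplices (18): ab, ac, ad, ae, ag, bd, be, bf, cd, ce, cf, cg, de, df, dg, ef, eg, fg
  2-simplices (12): abd, abe, acd, acg, aeg, bdf, bef, cde, cef, cfg, deg, dfg

Hence C_0 ≅ Z^7, C_1 ≅ Z^18, C_2 ≅ Z^12.

The boundary map ∂_1: C_1 → C_0 maps an edge to its endpoints' difference, ∂[p,q] = q − p. For instance
  ∂ag = g − a.
The 7×18 boundary matrix has rank 6 and Smith normal form diag(1,1,1,1,1,1).

Boundary ∂_2: C_2 → C_1 maps a triangle to the signed sum of its edges. For instance
  ∂acg = cg − ag + ac,
  ∂aeg = eg − ag + ae.
The resulting 18×12 matrix has rank 12, and its Smith normal form has invariant factors (1,1,1,1,1,1,1,1,1,1,1,2).

Reading off H_k = ker ∂_k / im ∂_{k+1}:

  H_1: rank ker ∂_1 − rank ∂_2 = (18 − 6) − 12 = 0, and ∂_2 has invariant factor 2 > 1, so H_1 = Z/2.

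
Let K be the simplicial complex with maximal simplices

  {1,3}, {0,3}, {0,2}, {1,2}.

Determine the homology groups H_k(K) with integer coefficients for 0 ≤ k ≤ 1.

Take the total order 0 < 1 < 2 < 3 on the vertex set. Then K (dimension 1) consists of the simplices:

  0-simplices (4): [0], [1], [2], [3]
  1-simplices (4): [0,2], [0,3], [1,2], [1,3]

so the chain groups are C_0 ≅ Z^4, C_1 ≅ Z^4.

∂_1: C_1 → C_0 sends each edge [p,q] (with p < q) to q − p. For instance
  ∂[0,3] = [3] − [0].
The resulting 4×4 matrix has rank 3, and its Smith normal form has invariant factors (1,1,1).

Computing H_k = (kernel of ∂_k) / (image of ∂_{k+1}):

  H_0: rank C_0 − rank ∂_1 = 4 − 3 = 1, and the invariant factors of ∂_1 are all 1, so H_0 ≅ Z.
  H_1: rank ker ∂_1 − rank ∂_2 = (4 − 3) − 0 = 1, and there is no ∂_2, so H_1 ≅ Z.

As a check, the Euler characteristic is 4 − 4 = 0, which agrees with 1 − 1 = 0.

H_0 ≅ Z,  H_1 ≅ Z.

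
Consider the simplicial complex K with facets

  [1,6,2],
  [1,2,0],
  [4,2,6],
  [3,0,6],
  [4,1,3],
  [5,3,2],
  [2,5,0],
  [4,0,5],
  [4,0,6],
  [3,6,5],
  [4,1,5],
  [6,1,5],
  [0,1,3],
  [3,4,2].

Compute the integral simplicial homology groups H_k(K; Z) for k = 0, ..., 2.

Fix the vertex order 0 < 1 < 2 < 3 < 4 < 5 < 6 and write every simplex with vertices in increasing order. Then dim K = 2 and the simplices of K are:

  0-simplices (7): [0], [1], [2], [3], [4], [5], [6]
  1-simplices (21): [0,1], [0,2], [0,3], [0,4], [0,5], [0,6], [1,2], [1,3], [1,4], [1,5], [1,6], [2,3], [2,4], [2,5], [2,6], [3,4], [3,5], [3,6], [4,5], [4,6], [5,6]
  2-simplices (14): [0,1,2], [0,1,3], [0,2,5], [0,3,6], [0,4,5], [0,4,6], [1,2,6], [1,3,4], [1,4,5], [1,5,6], [2,3,4], [2,3,5], [2,4,6], [3,5,6]

giving chain groups C_0 ≅ Z^7, C_1 ≅ Z^21, C_2 ≅ Z^14.

Boundary ∂_1: C_1 → C_0 is given by ∂[p,q] = [q] − [p].
This gives a 7×21 integer matrix of rank 6; reducing to Smith normal form yields diagonal entries (1,1,1,1,1,1).

∂_2: C_2 → C_1 acts by ∂[p,q,r] = [q,r] − [p,r] + [p,q]. For instance
  ∂[1,5,6] = [5,6] − [1,6] + [1,5],
  ∂[0,2,5] = [2,5] − [0,5] + [0,2].
This gives a 21×14 integer matrix of rank 13; reducing to Smith normal form yields diagonal entries (1,1,1,1,1,1,1,1,1,1,1,1,1).

Now H_k = ker ∂_k / im ∂_{k+1}, so:

  H_0: rank C_0 − rank ∂_1 = 7 − 6 = 1, and the invariant factors of ∂_1 are all 1, so H_0 = Z.
  H_1: rank ker ∂_1 − rank ∂_2 = (21 − 6) − 13 = 2, and the invariant factors of ∂_2 are all 1, so H_1 = Z^2.
  H_2: rank ker ∂_2 − rank ∂_3 = (14 − 13) − 0 = 1, and there is no ∂_3, so H_2 = Z.

H_0 = Z,  H_1 = Z^2,  H_2 = Z.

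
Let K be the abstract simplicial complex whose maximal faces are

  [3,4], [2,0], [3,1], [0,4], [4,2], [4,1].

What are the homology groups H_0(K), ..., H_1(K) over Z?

H_0 = Z,  H_1 = Z^2.

Order the vertices as 0 < 1 < 2 < 3 < 4. Listing each simplex with vertices in this order, K has dimension 1 with simplices:

  0-simplices (5): [0], [1], [2], [3], [4]
  1-simplices (6): [0,2], [0,4], [1,3], [1,4], [2,4], [3,4]

so the chain groups are C_0 ≅ Z^5, C_1 ≅ Z^6.

Boundary ∂_1: C_1 → C_0 sends each edge [p,q] (with p < q) to q − p.
The 5×6 boundary matrix has rank 4 and Smith normal form diag(1,1,1,1).

From H_k ≅ ker(∂_k) / im(∂_{k+1}) we obtain:

  H_0: rank C_0 − rank ∂_1 = 5 − 4 = 1, and the invariant factors of ∂_1 are all 1, so H_0 = Z.
  H_1: rank ker ∂_1 − rank ∂_2 = (6 − 4) − 0 = 2, and there is no ∂_2, so H_1 = Z^2.

As a check, the Euler characteristic is 5 − 6 = -1, which agrees with 1 − 2 = -1.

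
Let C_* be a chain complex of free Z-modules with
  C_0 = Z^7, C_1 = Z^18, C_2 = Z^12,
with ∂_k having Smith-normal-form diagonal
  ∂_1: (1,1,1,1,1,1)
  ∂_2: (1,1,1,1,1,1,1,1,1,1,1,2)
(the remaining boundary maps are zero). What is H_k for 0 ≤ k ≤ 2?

H_0: b_0 = 7 − 0 − 6 = 1; torsion from ∂_1 factors > 1: none. So H_0 = Z.
H_1: b_1 = 18 − 6 − 12 = 0; torsion from ∂_2 factors > 1: [2]. So H_1 = Z/2Z.
H_2: b_2 = 12 − 12 − 0 = 0; torsion from ∂_3 factors > 1: none. So H_2 = 0.

H_0 = Z,  H_1 = Z/2Z,  H_2 = 0.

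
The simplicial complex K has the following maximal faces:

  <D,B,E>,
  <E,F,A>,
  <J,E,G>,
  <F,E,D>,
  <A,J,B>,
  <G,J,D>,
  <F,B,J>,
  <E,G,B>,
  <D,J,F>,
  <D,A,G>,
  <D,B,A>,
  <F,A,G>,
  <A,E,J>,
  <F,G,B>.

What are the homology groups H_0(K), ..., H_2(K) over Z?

H_0 ≅ Z,  H_1 ≅ Z^2,  H_2 ≅ Z.

Take the total order A < B < D < E < F < G < J on the vertex set. Then K (dimension 2) consists of the simplices:

  0-simplices (7): A, B, D, E, F, G, J
  1-simplices (21): AB, AD, AE, AF, AG, AJ, BD, BE, BF, BG, BJ, DE, DF, DG, DJ, EF, EG, EJ, FG, FJ, GJ
  2-simplices (14): ABD, ABJ, ADG, AEF, AEJ, AFG, BDE, BEG, BFG, BFJ, DEF, DFJ, DGJ, EGJ

giving chain groups C_0 ≅ Z^7, C_1 ≅ Z^21, C_2 ≅ Z^14.

The boundary map ∂_1: C_1 → C_0 sends each edge [p,q] (with p < q) to q − p.
This gives a 7×21 integer matrix of rank 6; reducing to Smith normal form yields diagonal entries (1,1,1,1,1,1).

Boundary ∂_2: C_2 → C_1 maps a triangle to the signed sum of its edges. For instance
  ∂BFG = FG − BG + BF,
  ∂AFG = FG − AG + AF.
This gives a 21×14 integer matrix of rank 13; reducing to Smith normal form yields diagonal entries (1,1,1,1,1,1,1,1,1,1,1,1,1).

From H_k ≅ ker(∂_k) / im(∂_{k+1}) we obtain:

  H_0: rank C_0 − rank ∂_1 = 7 − 6 = 1, and the invariant factors of ∂_1 are all 1, so H_0 ≅ Z.
  H_1: rank ker ∂_1 − rank ∂_2 = (21 − 6) − 13 = 2, and the invariant factors of ∂_2 are all 1, so H_1 ≅ Z^2.
  H_2: rank ker ∂_2 − rank ∂_3 = (14 − 13) − 0 = 1, and there is no ∂_3, so H_2 ≅ Z.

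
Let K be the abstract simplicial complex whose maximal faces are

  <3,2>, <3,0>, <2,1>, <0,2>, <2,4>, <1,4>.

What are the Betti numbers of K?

b_0 = 1, b_1 = 2.

Order the vertices as 0 < 1 < 2 < 3 < 4. Listing each simplex with vertices in this order, K has dimension 1 with simplices:

  0-simplices (5): [0], [1], [2], [3], [4]
  1-simplices (6): [0,2], [0,3], [1,2], [1,4], [2,3], [2,4]

giving chain groups C_0 ≅ Z^5, C_1 ≅ Z^6.

∂_1: C_1 → C_0 maps an edge to its endpoints' difference, ∂[p,q] = q − p. For instance
  ∂[1,4] = [4] − [1].
As a 5×6 matrix over Z this has rank 4, with invariant factors (1,1,1,1).

From H_k ≅ ker(∂_k) / im(∂_{k+1}) we obtain:

  H_0: rank C_0 − rank ∂_1 = 5 − 4 = 1, and the invariant factors of ∂_1 are all 1, so H_0 ≅ Z.
  H_1: rank ker ∂_1 − rank ∂_2 = (6 − 4) − 0 = 2, and there is no ∂_2, so H_1 ≅ Z^2.

(K is a triangulation of a wedge of 2 circles.)

Hence the Betti numbers are b_0 = 1, b_1 = 2.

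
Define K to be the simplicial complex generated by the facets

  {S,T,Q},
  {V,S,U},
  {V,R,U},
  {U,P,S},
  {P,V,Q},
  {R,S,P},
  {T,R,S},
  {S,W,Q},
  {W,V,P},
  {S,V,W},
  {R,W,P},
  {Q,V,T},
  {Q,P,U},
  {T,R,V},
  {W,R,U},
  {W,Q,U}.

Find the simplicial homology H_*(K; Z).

H_0 = Z,  H_1 = Z^2,  H_2 = Z.

Take the total order P < Q < R < S < T < U < V < W on the vertex set. Then K (dimension 2) consists of the simplices:

  0-simplices (8): P, Q, R, S, T, U, V, W
  1-simplices (24): PQ, PR, PS, PU, PV, PW, QS, QT, QU, QV, QW, RS, RT, RU, RV, RW, ST, SU, SV, SW, TV, UV, UW, VW
  2-simplices (16): PQU, PQV, PRS, PRW, PSU, PVW, QST, QSW, QTV, QUW, RST, RTV, RUV, RUW, SUV, SVW

so the chain groups are C_0 ≅ Z^8, C_1 ≅ Z^24, C_2 ≅ Z^16.

The boundary map ∂_1: C_1 → C_0 is given by ∂[p,q] = [q] − [p]. For instance
  ∂QT = T − Q.
As a 8×24 matrix over Z this has rank 7, with invariant factors (1,1,1,1,1,1,1).

Boundary ∂_2: C_2 → C_1 acts by ∂[p,q,r] = [q,r] − [p,r] + [p,q]. For instance
  ∂QUW = UW − QW + QU,
  ∂SUV = UV − SV + SU.
As a 24×16 matrix over Z this has rank 15, with invariant factors (1,1,1,1,1,1,1,1,1,1,1,1,1,1,1).

From H_k ≅ ker(∂_k) / im(∂_{k+1}) we obtain:

  H_0: rank C_0 − rank ∂_1 = 8 − 7 = 1, and the invariant factors of ∂_1 are all 1, so H_0 = Z.
  H_1: rank ker ∂_1 − rank ∂_2 = (24 − 7) − 15 = 2, and the invariant factors of ∂_2 are all 1, so H_1 = Z^2.
  H_2: rank ker ∂_2 − rank ∂_3 = (16 − 15) − 0 = 1, and there is no ∂_3, so H_2 = Z.

As a check, the Euler characteristic is 8 − 24 + 16 = 0, which agrees with 1 − 2 + 1 = 0.
(K is a triangulation of the torus T^2.)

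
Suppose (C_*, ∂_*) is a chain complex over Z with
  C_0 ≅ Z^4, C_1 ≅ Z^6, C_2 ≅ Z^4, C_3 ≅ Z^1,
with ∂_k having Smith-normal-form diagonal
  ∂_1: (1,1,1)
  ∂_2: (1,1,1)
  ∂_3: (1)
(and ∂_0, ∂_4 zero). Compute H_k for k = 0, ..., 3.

H_0: b_0 = 4 − 0 − 3 = 1; torsion from ∂_1 factors > 1: none. So H_0 = Z.
H_1: b_1 = 6 − 3 − 3 = 0; torsion from ∂_2 factors > 1: none. So H_1 = 0.
H_2: b_2 = 4 − 3 − 1 = 0; torsion from ∂_3 factors > 1: none. So H_2 = 0.
H_3: b_3 = 1 − 1 − 0 = 0; torsion from ∂_4 factors > 1: none. So H_3 = 0.

H_0 = Z,  H_1 = 0,  H_2 = 0,  H_3 = 0.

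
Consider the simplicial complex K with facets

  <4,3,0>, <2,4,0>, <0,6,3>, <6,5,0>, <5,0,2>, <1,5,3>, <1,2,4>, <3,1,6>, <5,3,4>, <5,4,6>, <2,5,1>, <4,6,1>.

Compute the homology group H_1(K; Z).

Take the total order 0 < 1 < 2 < 3 < 4 < 5 < 6 on the vertex set. Then K (dimension 2) consists of the simplices:

  0-simplices (7): [0], [1], [2], [3], [4], [5], [6]
  1-simplices (18): [0,2], [0,3], [0,4], [0,5], [0,6], [1,2], [1,3], [1,4], [1,5], [1,6], [2,4], [2,5], [3,4], [3,5], [3,6], [4,5], [4,6], [5,6]
  2-simplices (12): [0,2,4], [0,2,5], [0,3,4], [0,3,6], [0,5,6], [1,2,4], [1,2,5], [1,3,5], [1,3,6], [1,4,6], [3,4,5], [4,5,6]

so the chain groups are C_0 ≅ Z^7, C_1 ≅ Z^18, C_2 ≅ Z^12.

∂_1: C_1 → C_0 maps an edge to its endpoints' difference, ∂[p,q] = q − p. For instance
  ∂[4,5] = [5] − [4].
As a 7×18 matrix over Z this has rank 6, with invariant factors (1,1,1,1,1,1).

Boundary ∂_2: C_2 → C_1 maps a triangle to the signed sum of its edges. For instance
  ∂[4,5,6] = [5,6] − [4,6] + [4,5],
  ∂[0,3,6] = [3,6] − [0,6] + [0,3].
The resulting 18×12 matrix has rank 12, and its Smith normal form has invariant factors (1,1,1,1,1,1,1,1,1,1,1,2).

Now H_k = ker ∂_k / im ∂_{k+1}, so:

  H_1: rank ker ∂_1 − rank ∂_2 = (18 − 6) − 12 = 0, and ∂_2 has invariant factor 2 > 1, so H_1 = Z/2.

H_1 ≅ Z/2.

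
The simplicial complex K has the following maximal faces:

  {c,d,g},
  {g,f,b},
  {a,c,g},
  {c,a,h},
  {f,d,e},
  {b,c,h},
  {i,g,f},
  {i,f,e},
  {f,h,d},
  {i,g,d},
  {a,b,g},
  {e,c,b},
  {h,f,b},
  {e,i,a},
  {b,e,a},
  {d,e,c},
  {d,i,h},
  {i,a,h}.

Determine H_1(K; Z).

H_1 = Z ⊕ Z/2Z.

Take the total order a < b < c < d < e < f < g < h < i on the vertex set. Then K (dimension 2) consists of the simplices:

  0-simplices (9): a, b, c, d, e, f, g, h, i
  1-simplices (27): ab, ac, ae, ag, ah, ai, bc, be, bf, bg, bh, cd, ce, cg, ch, de, df, dg, dh, di, ef, ei, fg, fh, fi, gi, hi
  2-simplices (18): abe, abg, acg, ach, aei, ahi, bce, bch, bfg, bfh, cde, cdg, def, dfh, dgi, dhi, efi, fgi

Hence C_0 ≅ Z^9, C_1 ≅ Z^27, C_2 ≅ Z^18.

Boundary ∂_1: C_1 → C_0 sends each edge [p,q] (with p < q) to q − p. For instance
  ∂dg = g − d.
As a 9×27 matrix over Z this has rank 8, with invariant factors (1,1,1,1,1,1,1,1).

Boundary ∂_2: C_2 → C_1 sends each 2-simplex [p,q,r] to [q,r] − [p,r] + [p,q]. For instance
  ∂dgi = gi − di + dg,
  ∂acg = cg − ag + ac.
This gives a 27×18 integer matrix of rank 18; reducing to Smith normal form yields diagonal entries (1,1,1,1,1,1,1,1,1,1,1,1,1,1,1,1,1,2).

Reading off H_k = ker ∂_k / im ∂_{k+1}:

  H_1: rank ker ∂_1 − rank ∂_2 = (27 − 8) − 18 = 1, and ∂_2 has invariant factor 2 > 1, so H_1 = Z ⊕ Z/2Z.

(K is a triangulation of the Klein bottle.)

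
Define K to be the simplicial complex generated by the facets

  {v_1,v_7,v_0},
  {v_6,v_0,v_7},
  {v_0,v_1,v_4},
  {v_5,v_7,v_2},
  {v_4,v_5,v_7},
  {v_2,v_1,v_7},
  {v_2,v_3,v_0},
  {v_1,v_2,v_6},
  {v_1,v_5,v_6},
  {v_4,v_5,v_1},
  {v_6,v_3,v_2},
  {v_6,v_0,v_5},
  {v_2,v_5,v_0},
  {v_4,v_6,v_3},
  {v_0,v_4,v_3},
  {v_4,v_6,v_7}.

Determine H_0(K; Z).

Order the vertices as v_0 < v_1 < v_2 < v_3 < v_4 < v_5 < v_6 < v_7. Listing each simplex with vertices in this order, K has dimension 2 with simplices:

  0-simplices (8): [v_0], [v_1], [v_2], [v_3], [v_4], [v_5], [v_6], [v_7]
  1-simplices (24): (24 of them)
  2-simplices (16): (16 of them)

Hence C_0 ≅ Z^8, C_1 ≅ Z^24, C_2 ≅ Z^16.

The boundary map ∂_1: C_1 → C_0 maps an edge to its endpoints' difference, ∂[p,q] = q − p.
The 8×24 boundary matrix has rank 7 and Smith normal form diag(1,1,1,1,1,1,1).

Boundary ∂_2: C_2 → C_1 sends each 2-simplex [p,q,r] to [q,r] − [p,r] + [p,q]. For instance
  ∂[v_2,v_3,v_6] = [v_3,v_6] − [v_2,v_6] + [v_2,v_3],
  ∂[v_0,v_3,v_4] = [v_3,v_4] − [v_0,v_4] + [v_0,v_3].
The 24×16 boundary matrix has rank 15 and Smith normal form diag(1,1,1,1,1,1,1,1,1,1,1,1,1,1,1).

Reading off H_k = ker ∂_k / im ∂_{k+1}:

  H_0: rank C_0 − rank ∂_1 = 8 − 7 = 1, and the invariant factors of ∂_1 are all 1, so H_0 = Z.

H_0 = Z.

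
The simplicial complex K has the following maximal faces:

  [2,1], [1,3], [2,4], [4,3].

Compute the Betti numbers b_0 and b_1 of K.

Take the total order 1 < 2 < 3 < 4 on the vertex set. Then K (dimension 1) consists of the simplices:

  0-simplices (4): [1], [2], [3], [4]
  1-simplices (4): [1,2], [1,3], [2,4], [3,4]

so the chain groups are C_0 ≅ Z^4, C_1 ≅ Z^4.

The boundary map ∂_1: C_1 → C_0 maps an edge to its endpoints' difference, ∂[p,q] = q − p. For instance
  ∂[2,4] = [4] − [2].
The resulting 4×4 matrix has rank 3, and its Smith normal form has invariant factors (1,1,1).

Now H_k = ker ∂_k / im ∂_{k+1}, so:

  H_0: rank C_0 − rank ∂_1 = 4 − 3 = 1, and the invariant factors of ∂_1 are all 1, so H_0 ≅ Z.
  H_1: rank ker ∂_1 − rank ∂_2 = (4 − 3) − 0 = 1, and there is no ∂_2, so H_1 ≅ Z.

(K is a triangulation of the circle S^1.)

Hence the Betti numbers are b_0 = 1, b_1 = 1.

b_0 = 1, b_1 = 1.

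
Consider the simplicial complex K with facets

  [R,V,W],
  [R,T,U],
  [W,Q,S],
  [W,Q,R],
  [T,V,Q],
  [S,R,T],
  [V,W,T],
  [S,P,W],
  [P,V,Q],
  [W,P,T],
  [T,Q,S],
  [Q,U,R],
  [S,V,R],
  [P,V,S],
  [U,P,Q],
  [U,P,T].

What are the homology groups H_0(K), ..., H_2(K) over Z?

Fix the vertex order P < Q < R < S < T < U < V < W and write every simplex with vertices in increasing order. Then dim K = 2 and the simplices of K are:

  0-simplices (8): P, Q, R, S, T, U, V, W
  1-simplices (24): PQ, PS, PT, PU, PV, PW, QR, QS, QT, QU, QV, QW, RS, RT, RU, RV, RW, ST, SV, SW, TU, TV, TW, VW
  2-simplices (16): PQU, PQV, PSV, PSW, PTU, PTW, QRU, QRW, QST, QSW, QTV, RST, RSV, RTU, RVW, TVW

so the chain groups are C_0 ≅ Z^8, C_1 ≅ Z^24, C_2 ≅ Z^16.

Boundary ∂_1: C_1 → C_0 sends each edge [p,q] (with p < q) to q − p.
The 8×24 boundary matrix has rank 7 and Smith normal form diag(1,1,1,1,1,1,1).

Boundary ∂_2: C_2 → C_1 sends each 2-simplex [p,q,r] to [q,r] − [p,r] + [p,q]. For instance
  ∂RTU = TU − RU + RT,
  ∂QTV = TV − QV + QT.
The 24×16 boundary matrix has rank 15 and Smith normal form diag(1,1,1,1,1,1,1,1,1,1,1,1,1,1,1).

Now H_k = ker ∂_k / im ∂_{k+1}, so:

  H_0: rank C_0 − rank ∂_1 = 8 − 7 = 1, and the invariant factors of ∂_1 are all 1, so H_0 ≅ Z.
  H_1: rank ker ∂_1 − rank ∂_2 = (24 − 7) − 15 = 2, and the invariant factors of ∂_2 are all 1, so H_1 ≅ Z^2.
  H_2: rank ker ∂_2 − rank ∂_3 = (16 − 15) − 0 = 1, and there is no ∂_3, so H_2 ≅ Z.

As a check, the Euler characteristic is 8 − 24 + 16 = 0, which agrees with 1 − 2 + 1 = 0.

H_0 ≅ Z,  H_1 ≅ Z^2,  H_2 ≅ Z.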